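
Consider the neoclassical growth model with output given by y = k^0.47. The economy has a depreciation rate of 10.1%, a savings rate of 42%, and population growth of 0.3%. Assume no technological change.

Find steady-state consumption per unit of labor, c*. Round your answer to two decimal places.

c* = 2.00

In steady state, investment equals break-even investment: s·k^α = (n + δ)·k.
Rearranging, k^(1−α) = s / (n + δ).
k^0.53 = 0.42 / (0.003 + 0.101) = 0.42 / 0.104 = 4.0385
k* = 4.0385^(1/0.53) ≈ 13.9255
y* = (k*)^α = 13.9255^0.47 ≈ 3.4482
c* = (1 − s)·y* = (1 − 0.42) × 3.4482 ≈ 2.0000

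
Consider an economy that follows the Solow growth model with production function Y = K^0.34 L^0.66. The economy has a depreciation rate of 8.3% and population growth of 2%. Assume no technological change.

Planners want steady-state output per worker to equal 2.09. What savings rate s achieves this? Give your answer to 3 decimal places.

s ≈ 0.431

In steady state, investment equals break-even investment: s·k^α = (n + δ)·k.
Since y* = [s/(n + δ)]^(α/(1−α)), we have s/(n + δ) = (y*)^((1−α)/α) = 2.09^1.9412 = 4.1828.
Therefore s = 4.1828 × (n + δ) = 4.1828 × 0.103 = 0.4308.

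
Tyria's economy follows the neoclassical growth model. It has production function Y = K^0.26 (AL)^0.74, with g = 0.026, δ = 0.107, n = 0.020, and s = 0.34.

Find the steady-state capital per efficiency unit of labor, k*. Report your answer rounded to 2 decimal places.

At the steady state, Δk = 0, so s·k^α = (n + g + δ)·k.
Dividing both sides by k: k^(1−α) = s / (n + g + δ).
k^0.74 = 0.34 / (0.020 + 0.026 + 0.107) = 0.34 / 0.153 = 2.2222
k* = 2.2222^(1/0.74) ≈ 2.9419

k* ≈ 2.94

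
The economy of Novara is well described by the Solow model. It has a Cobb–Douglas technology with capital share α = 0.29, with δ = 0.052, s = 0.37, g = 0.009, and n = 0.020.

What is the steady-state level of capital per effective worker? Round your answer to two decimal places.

In steady state, investment equals break-even investment: s·k^α = (n + g + δ)·k.
Dividing both sides by k: k^(1−α) = s / (n + g + δ).
k^0.71 = 0.37 / (0.020 + 0.009 + 0.052) = 0.37 / 0.081 = 4.5679
k* = 4.5679^(1/0.71) ≈ 8.4953

k* = 8.50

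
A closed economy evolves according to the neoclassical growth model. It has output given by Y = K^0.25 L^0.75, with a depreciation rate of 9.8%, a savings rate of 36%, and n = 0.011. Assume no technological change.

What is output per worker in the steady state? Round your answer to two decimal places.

y* ≈ 1.49

At the steady state, Δk = 0, so s·k^α = (n + δ)·k.
Rearranging, k^(1−α) = s / (n + δ).
k^0.75 = 0.36 / (0.011 + 0.098) = 0.36 / 0.109 = 3.3028
k* = 3.3028^(1/0.75) ≈ 4.9186
y* = (k*)^α = 4.9186^0.25 ≈ 1.4892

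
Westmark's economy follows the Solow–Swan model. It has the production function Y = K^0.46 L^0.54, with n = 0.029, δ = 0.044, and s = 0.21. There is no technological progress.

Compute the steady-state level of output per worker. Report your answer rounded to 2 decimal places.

Steady state requires s·f(k) = (n + δ)·k, i.e. s·k^α = (n + δ)·k.
Rearranging, k^(1−α) = s / (n + δ).
k^0.54 = 0.21 / (0.029 + 0.044) = 0.21 / 0.073 = 2.8767
k* = 2.8767^(1/0.54) ≈ 7.0763
y* = (k*)^α = 7.0763^0.46 ≈ 2.4599

y* ≈ 2.46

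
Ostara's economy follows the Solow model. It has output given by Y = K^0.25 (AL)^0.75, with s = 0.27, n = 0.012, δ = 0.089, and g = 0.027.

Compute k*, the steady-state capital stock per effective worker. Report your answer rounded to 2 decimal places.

In steady state, investment equals break-even investment: s·k^α = (n + g + δ)·k.
Dividing both sides by k: k^(1−α) = s / (n + g + δ).
k^0.75 = 0.27 / (0.012 + 0.027 + 0.089) = 0.27 / 0.128 = 2.1094
k* = 2.1094^(1/0.75) ≈ 2.7053

k* ≈ 2.71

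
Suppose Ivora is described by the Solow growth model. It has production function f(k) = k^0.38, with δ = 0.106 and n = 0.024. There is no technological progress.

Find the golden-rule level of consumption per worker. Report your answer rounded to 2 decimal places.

At the golden rule, f'(k) = n + δ, so α·k^(α−1) = n + δ and k_gold = (α/(n + δ))^(1/(1−α)).
k_gold = (0.38/0.130)^(1/0.62) = 2.9231^1.6129 ≈ 5.6410
c_gold = f(k_gold) − (n + δ)·k_gold = 1.9298 − 0.130×5.6410 ≈ 1.1965

c_gold ≈ 1.20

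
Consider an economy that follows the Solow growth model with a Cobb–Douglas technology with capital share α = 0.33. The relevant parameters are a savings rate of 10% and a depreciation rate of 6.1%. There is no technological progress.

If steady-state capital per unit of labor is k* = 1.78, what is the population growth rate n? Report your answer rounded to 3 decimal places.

At the steady state, Δk = 0, so s·k^α = (n + δ)·k.
So s / (n + δ) = (k*)^(1−α) = 1.78^0.67 = 1.4716.
Therefore n + δ = s / 1.4716 = 0.10 / 1.4716 = 0.0680, so n = 0.0680 − 0.061 = 0.0070.

n ≈ 0.007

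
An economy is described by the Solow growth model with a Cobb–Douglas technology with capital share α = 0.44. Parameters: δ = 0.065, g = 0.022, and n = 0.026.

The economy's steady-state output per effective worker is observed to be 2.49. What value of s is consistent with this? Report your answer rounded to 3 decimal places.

s ≈ 0.361

Steady state requires s·f(k) = (n + g + δ)·k, i.e. s·k^α = (n + g + δ)·k.
Since y* = [s/(n + g + δ)]^(α/(1−α)), we have s/(n + g + δ) = (y*)^((1−α)/α) = 2.49^1.2727 = 3.1933.
Therefore s = 3.1933 × (n + g + δ) = 3.1933 × 0.113 = 0.3608.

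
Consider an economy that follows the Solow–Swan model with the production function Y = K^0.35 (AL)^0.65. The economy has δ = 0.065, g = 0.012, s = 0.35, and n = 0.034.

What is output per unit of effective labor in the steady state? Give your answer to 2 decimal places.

In steady state, investment equals break-even investment: s·k^α = (n + g + δ)·k.
Dividing both sides by k: k^(1−α) = s / (n + g + δ).
k^0.65 = 0.35 / (0.034 + 0.012 + 0.065) = 0.35 / 0.111 = 3.1532
k* = 3.1532^(1/0.65) ≈ 5.8521
y* = (k*)^α = 5.8521^0.35 ≈ 1.8559

y* ≈ 1.86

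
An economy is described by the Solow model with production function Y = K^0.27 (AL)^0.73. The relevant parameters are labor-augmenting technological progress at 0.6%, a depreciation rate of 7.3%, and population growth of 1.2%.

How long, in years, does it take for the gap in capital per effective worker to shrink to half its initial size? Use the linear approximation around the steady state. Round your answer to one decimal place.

t_½ ≈ 10.4 years

Near the steady state the convergence rate is λ = (1 − α)(n + g + δ).
λ = (1 − 0.27) × 0.091 = 0.73 × 0.091 = 0.06643
Half-life = ln 2 / λ = 0.6931 / 0.06643 ≈ 10.43 years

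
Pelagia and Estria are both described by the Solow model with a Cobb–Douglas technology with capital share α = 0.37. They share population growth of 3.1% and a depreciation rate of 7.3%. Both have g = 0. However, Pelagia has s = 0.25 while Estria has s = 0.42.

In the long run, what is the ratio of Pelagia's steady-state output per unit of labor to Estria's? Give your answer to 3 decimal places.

y*_P / y*_E ≈ 0.737

Steady-state y* = [s/(n + δ)]^(α/(1−α)), so the ratio is [ (s_P/(n + δ)_P) / (s_E/(n + δ)_E) ]^0.5873.
s_P/(n + δ)_P = 0.25/0.104 = 2.4038; s_E/(n + δ)_E = 0.42/0.104 = 4.0385.
Ratio = (2.4038/4.0385)^0.5873 = 0.5952^0.5873 ≈ 0.7373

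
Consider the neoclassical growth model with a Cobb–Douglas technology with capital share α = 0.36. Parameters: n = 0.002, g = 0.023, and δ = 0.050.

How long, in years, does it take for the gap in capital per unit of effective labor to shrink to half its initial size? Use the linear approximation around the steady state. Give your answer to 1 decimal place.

Near the steady state the convergence rate is λ = (1 − α)(n + g + δ).
λ = (1 − 0.36) × 0.075 = 0.64 × 0.075 = 0.0480
Half-life = ln 2 / λ = 0.6931 / 0.0480 ≈ 14.44 years

half-life ≈ 14.4 years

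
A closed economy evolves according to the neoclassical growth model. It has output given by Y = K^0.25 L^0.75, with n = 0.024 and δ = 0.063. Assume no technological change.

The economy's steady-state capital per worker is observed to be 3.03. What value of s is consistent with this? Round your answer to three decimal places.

Steady state requires s·f(k) = (n + δ)·k, i.e. s·k^α = (n + δ)·k.
So s / (n + δ) = (k*)^(1−α) = 3.03^0.75 = 2.2966.
Therefore s = 2.2966 × (n + δ) = 2.2966 × 0.087 = 0.1998.

s ≈ 0.200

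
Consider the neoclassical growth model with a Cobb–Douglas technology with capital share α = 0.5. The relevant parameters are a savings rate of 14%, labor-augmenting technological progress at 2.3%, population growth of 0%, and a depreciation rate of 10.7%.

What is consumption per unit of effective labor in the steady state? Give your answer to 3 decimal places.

c* = 0.926

Steady state requires s·f(k) = (n + g + δ)·k, i.e. s·k^α = (n + g + δ)·k.
Dividing both sides by k: k^(1−α) = s / (n + g + δ).
k^0.5 = 0.14 / (0.000 + 0.023 + 0.107) = 0.14 / 0.130 = 1.0769
k* = 1.0769^(1/0.5) ≈ 1.1597
y* = (k*)^α = 1.1597^0.5 ≈ 1.0769
c* = (1 − s)·y* = (1 − 0.14) × 1.0769 ≈ 0.9261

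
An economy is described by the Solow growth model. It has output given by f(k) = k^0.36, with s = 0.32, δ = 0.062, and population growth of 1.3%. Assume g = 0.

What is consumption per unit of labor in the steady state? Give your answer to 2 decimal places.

c* ≈ 1.54

In steady state, investment equals break-even investment: s·k^α = (n + δ)·k.
Dividing both sides by k: k^(1−α) = s / (n + δ).
k^0.64 = 0.32 / (0.013 + 0.062) = 0.32 / 0.075 = 4.2667
k* = 4.2667^(1/0.64) ≈ 9.6498
y* = (k*)^α = 9.6498^0.36 ≈ 2.2617
c* = (1 − s)·y* = (1 − 0.32) × 2.2617 ≈ 1.5380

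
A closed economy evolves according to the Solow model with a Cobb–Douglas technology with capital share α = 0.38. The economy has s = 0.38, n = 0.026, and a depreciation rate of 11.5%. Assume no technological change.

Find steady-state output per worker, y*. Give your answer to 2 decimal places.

Steady state requires s·f(k) = (n + δ)·k, i.e. s·k^α = (n + δ)·k.
Rearranging, k^(1−α) = s / (n + δ).
k^0.62 = 0.38 / (0.026 + 0.115) = 0.38 / 0.141 = 2.6950
k* = 2.6950^(1/0.62) ≈ 4.9482
y* = (k*)^α = 4.9482^0.38 ≈ 1.8361

y* = 1.84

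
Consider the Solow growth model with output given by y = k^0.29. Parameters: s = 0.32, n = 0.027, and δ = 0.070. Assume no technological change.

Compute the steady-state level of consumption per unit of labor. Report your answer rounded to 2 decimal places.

c* = 1.11

At the steady state, Δk = 0, so s·k^α = (n + δ)·k.
Dividing both sides by k: k^(1−α) = s / (n + δ).
k^0.71 = 0.32 / (0.027 + 0.070) = 0.32 / 0.097 = 3.2990
k* = 3.2990^(1/0.71) ≈ 5.3718
y* = (k*)^α = 5.3718^0.29 ≈ 1.6283
c* = (1 − s)·y* = (1 − 0.32) × 1.6283 ≈ 1.1072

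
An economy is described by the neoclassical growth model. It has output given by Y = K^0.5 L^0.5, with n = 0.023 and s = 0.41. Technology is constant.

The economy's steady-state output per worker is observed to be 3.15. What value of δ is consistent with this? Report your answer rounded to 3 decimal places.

Steady state requires s·f(k) = (n + δ)·k, i.e. s·k^α = (n + δ)·k.
Since y* = [s/(n + δ)]^(α/(1−α)), we have s/(n + δ) = (y*)^((1−α)/α) = 3.15^1 = 3.1500.
Therefore n + δ = s / 3.1500 = 0.41 / 3.1500 = 0.1302, so δ = 0.1302 − 0.023 = 0.1072.

δ ≈ 0.107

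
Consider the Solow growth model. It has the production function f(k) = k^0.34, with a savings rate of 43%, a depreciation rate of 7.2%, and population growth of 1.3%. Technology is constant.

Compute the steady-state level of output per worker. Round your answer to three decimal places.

Steady state requires s·f(k) = (n + δ)·k, i.e. s·k^α = (n + δ)·k.
Rearranging, k^(1−α) = s / (n + δ).
k^0.66 = 0.43 / (0.013 + 0.072) = 0.43 / 0.085 = 5.0588
k* = 5.0588^(1/0.66) ≈ 11.6611
y* = (k*)^α = 11.6611^0.34 ≈ 2.3051

y* ≈ 2.305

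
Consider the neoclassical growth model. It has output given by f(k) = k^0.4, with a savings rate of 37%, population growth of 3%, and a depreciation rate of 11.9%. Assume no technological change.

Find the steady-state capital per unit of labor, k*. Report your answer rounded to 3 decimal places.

At the steady state, Δk = 0, so s·k^α = (n + δ)·k.
Rearranging, k^(1−α) = s / (n + δ).
k^0.6 = 0.37 / (0.030 + 0.119) = 0.37 / 0.149 = 2.4832
k* = 2.4832^(1/0.6) ≈ 4.5536

k* = 4.554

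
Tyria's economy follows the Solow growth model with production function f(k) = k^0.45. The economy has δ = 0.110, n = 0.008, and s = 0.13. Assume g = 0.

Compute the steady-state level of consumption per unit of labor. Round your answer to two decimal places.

c* ≈ 0.94

In steady state, investment equals break-even investment: s·k^α = (n + δ)·k.
Dividing both sides by k: k^(1−α) = s / (n + δ).
k^0.55 = 0.13 / (0.008 + 0.110) = 0.13 / 0.118 = 1.1017
k* = 1.1017^(1/0.55) ≈ 1.1926
y* = (k*)^α = 1.1926^0.45 ≈ 1.0825
c* = (1 − s)·y* = (1 − 0.13) × 1.0825 ≈ 0.9418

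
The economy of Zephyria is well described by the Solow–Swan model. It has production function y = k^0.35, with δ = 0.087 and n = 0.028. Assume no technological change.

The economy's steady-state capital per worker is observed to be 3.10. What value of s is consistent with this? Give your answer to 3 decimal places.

In steady state, investment equals break-even investment: s·k^α = (n + δ)·k.
So s / (n + δ) = (k*)^(1−α) = 3.10^0.65 = 2.0863.
Therefore s = 2.0863 × (n + δ) = 2.0863 × 0.115 = 0.2399.

s ≈ 0.240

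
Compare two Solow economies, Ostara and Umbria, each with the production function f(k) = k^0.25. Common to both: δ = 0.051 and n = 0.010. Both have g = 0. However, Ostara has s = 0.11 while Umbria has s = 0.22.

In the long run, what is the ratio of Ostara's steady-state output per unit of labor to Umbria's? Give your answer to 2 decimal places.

y*_O / y*_U ≈ 0.79

Steady-state y* = [s/(n + δ)]^(α/(1−α)), so the ratio is [ (s_O/(n + δ)_O) / (s_U/(n + δ)_U) ]^0.3333.
s_O/(n + δ)_O = 0.11/0.061 = 1.8033; s_U/(n + δ)_U = 0.22/0.061 = 3.6066.
Ratio = (1.8033/3.6066)^0.3333 = 0.5000^0.3333 ≈ 0.7937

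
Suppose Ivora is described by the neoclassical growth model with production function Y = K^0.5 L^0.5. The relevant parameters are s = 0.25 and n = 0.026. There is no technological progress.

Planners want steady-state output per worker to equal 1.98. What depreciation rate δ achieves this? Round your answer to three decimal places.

δ ≈ 0.100

At the steady state, Δk = 0, so s·k^α = (n + δ)·k.
Since y* = [s/(n + δ)]^(α/(1−α)), we have s/(n + δ) = (y*)^((1−α)/α) = 1.98^1 = 1.9800.
Therefore n + δ = s / 1.9800 = 0.25 / 1.9800 = 0.1263, so δ = 0.1263 − 0.026 = 0.1003.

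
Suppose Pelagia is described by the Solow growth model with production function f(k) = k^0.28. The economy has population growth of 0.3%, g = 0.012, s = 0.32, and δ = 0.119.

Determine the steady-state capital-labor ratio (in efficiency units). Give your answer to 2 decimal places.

k* = 3.35

In steady state, investment equals break-even investment: s·k^α = (n + g + δ)·k.
Rearranging, k^(1−α) = s / (n + g + δ).
k^0.72 = 0.32 / (0.003 + 0.012 + 0.119) = 0.32 / 0.134 = 2.3881
k* = 2.3881^(1/0.72) ≈ 3.3502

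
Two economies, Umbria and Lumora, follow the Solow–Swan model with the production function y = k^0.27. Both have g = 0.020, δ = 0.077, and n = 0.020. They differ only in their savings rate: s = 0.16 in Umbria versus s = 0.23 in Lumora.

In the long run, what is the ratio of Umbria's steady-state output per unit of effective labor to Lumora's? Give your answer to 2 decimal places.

Steady-state y* = [s/(n + g + δ)]^(α/(1−α)), so the ratio is [ (s_U/(n + g + δ)_U) / (s_L/(n + g + δ)_L) ]^0.3699.
s_U/(n + g + δ)_U = 0.16/0.117 = 1.3675; s_L/(n + g + δ)_L = 0.23/0.117 = 1.9658.
Ratio = (1.3675/1.9658)^0.3699 = 0.6956^0.3699 ≈ 0.8744

y*_U / y*_L ≈ 0.87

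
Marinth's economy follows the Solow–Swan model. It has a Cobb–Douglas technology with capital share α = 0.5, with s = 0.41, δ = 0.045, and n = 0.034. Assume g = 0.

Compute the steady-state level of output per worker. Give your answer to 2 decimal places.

Steady state requires s·f(k) = (n + δ)·k, i.e. s·k^α = (n + δ)·k.
Rearranging, k^(1−α) = s / (n + δ).
k^0.5 = 0.41 / (0.034 + 0.045) = 0.41 / 0.079 = 5.1899
k* = 5.1899^(1/0.5) ≈ 26.9351
y* = (k*)^α = 26.9351^0.5 ≈ 5.1899

y* = 5.19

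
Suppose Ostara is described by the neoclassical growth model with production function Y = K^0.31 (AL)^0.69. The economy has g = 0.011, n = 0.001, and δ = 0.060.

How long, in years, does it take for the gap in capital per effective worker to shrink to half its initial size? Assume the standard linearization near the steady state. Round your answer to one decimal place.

Near the steady state the convergence rate is λ = (1 − α)(n + g + δ).
λ = (1 − 0.31) × 0.072 = 0.69 × 0.072 = 0.04968
Half-life = ln 2 / λ = 0.6931 / 0.04968 ≈ 13.95 years

about 14.0 years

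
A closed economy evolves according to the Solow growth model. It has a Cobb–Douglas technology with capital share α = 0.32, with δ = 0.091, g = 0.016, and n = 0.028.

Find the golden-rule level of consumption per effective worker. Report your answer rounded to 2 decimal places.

At the golden rule, f'(k) = n + g + δ, so α·k^(α−1) = n + g + δ and k_gold = (α/(n + g + δ))^(1/(1−α)).
k_gold = (0.32/0.135)^(1/0.68) = 2.3704^1.4706 ≈ 3.5581
c_gold = f(k_gold) − (n + g + δ)·k_gold = 1.5010 − 0.135×3.5581 ≈ 1.0207

c_gold ≈ 1.02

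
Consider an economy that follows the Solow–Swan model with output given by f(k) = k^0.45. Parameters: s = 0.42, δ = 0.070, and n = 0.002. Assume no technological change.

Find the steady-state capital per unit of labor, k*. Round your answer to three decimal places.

k* ≈ 24.693

At the steady state, Δk = 0, so s·k^α = (n + δ)·k.
Rearranging, k^(1−α) = s / (n + δ).
k^0.55 = 0.42 / (0.002 + 0.070) = 0.42 / 0.072 = 5.8333
k* = 5.8333^(1/0.55) ≈ 24.6929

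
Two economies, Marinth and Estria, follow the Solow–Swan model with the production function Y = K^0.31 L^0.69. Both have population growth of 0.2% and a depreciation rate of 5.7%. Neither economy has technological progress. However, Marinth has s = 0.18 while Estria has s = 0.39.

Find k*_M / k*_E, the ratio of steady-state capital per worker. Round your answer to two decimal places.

Steady-state k* = [s/(n + δ)]^(1/(1−α)), so the ratio is [ (s_M/(n + δ)_M) / (s_E/(n + δ)_E) ]^1.4493.
s_M/(n + δ)_M = 0.18/0.059 = 3.0508; s_E/(n + δ)_E = 0.39/0.059 = 6.6102.
Ratio = (3.0508/6.6102)^1.4493 = 0.4615^1.4493 ≈ 0.3260

ratio ≈ 0.33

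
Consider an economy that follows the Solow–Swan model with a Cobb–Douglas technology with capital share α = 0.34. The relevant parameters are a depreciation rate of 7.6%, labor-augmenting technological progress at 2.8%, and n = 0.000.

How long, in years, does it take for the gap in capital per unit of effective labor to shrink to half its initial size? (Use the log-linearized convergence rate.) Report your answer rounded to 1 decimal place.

about 10.1 years

Near the steady state the convergence rate is λ = (1 − α)(n + g + δ).
λ = (1 − 0.34) × 0.104 = 0.66 × 0.104 = 0.06864
Half-life = ln 2 / λ = 0.6931 / 0.06864 ≈ 10.10 years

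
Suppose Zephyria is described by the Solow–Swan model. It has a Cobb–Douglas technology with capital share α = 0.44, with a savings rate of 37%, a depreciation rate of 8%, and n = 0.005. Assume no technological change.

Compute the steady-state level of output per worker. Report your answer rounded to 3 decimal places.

y* = 3.176

At the steady state, Δk = 0, so s·k^α = (n + δ)·k.
Dividing both sides by k: k^(1−α) = s / (n + δ).
k^0.56 = 0.37 / (0.005 + 0.080) = 0.37 / 0.085 = 4.3529
k* = 4.3529^(1/0.56) ≈ 13.8254
y* = (k*)^α = 13.8254^0.44 ≈ 3.1761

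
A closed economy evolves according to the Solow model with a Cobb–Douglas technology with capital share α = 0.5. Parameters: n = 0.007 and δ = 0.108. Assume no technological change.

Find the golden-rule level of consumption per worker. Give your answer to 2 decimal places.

c_gold ≈ 2.17

At the golden rule, f'(k) = n + δ, so α·k^(α−1) = n + δ and k_gold = (α/(n + δ))^(1/(1−α)).
k_gold = (0.5/0.115)^(1/0.5) = 4.3478^2 ≈ 18.9034
c_gold = f(k_gold) − (n + δ)·k_gold = 4.3478 − 0.115×18.9034 ≈ 2.1739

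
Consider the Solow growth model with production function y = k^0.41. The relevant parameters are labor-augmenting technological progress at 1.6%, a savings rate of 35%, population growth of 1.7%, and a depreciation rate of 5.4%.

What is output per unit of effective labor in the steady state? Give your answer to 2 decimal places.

At the steady state, Δk = 0, so s·k^α = (n + g + δ)·k.
Rearranging, k^(1−α) = s / (n + g + δ).
k^0.59 = 0.35 / (0.017 + 0.016 + 0.054) = 0.35 / 0.087 = 4.0230
k* = 4.0230^(1/0.59) ≈ 10.5843
y* = (k*)^α = 10.5843^0.41 ≈ 2.6309

y* = 2.63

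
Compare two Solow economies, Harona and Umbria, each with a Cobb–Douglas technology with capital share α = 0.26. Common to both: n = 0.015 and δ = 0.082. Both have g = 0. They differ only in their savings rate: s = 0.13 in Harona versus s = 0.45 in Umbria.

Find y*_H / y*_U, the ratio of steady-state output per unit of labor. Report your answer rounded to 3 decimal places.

y*_H / y*_U ≈ 0.646

Steady-state y* = [s/(n + δ)]^(α/(1−α)), so the ratio is [ (s_H/(n + δ)_H) / (s_U/(n + δ)_U) ]^0.3514.
s_H/(n + δ)_H = 0.13/0.097 = 1.3402; s_U/(n + δ)_U = 0.45/0.097 = 4.6392.
Ratio = (1.3402/4.6392)^0.3514 = 0.2889^0.3514 ≈ 0.6464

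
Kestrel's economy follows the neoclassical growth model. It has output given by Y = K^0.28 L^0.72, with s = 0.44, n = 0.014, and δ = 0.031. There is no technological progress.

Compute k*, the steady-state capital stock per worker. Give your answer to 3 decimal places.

k* = 23.732

Steady state requires s·f(k) = (n + δ)·k, i.e. s·k^α = (n + δ)·k.
Rearranging, k^(1−α) = s / (n + δ).
k^0.72 = 0.44 / (0.014 + 0.031) = 0.44 / 0.045 = 9.7778
k* = 9.7778^(1/0.72) ≈ 23.7320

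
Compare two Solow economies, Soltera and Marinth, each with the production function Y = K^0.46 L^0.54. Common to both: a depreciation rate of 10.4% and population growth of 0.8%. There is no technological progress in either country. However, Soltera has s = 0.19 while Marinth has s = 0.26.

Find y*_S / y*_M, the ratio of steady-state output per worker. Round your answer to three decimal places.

ratio ≈ 0.766

Steady-state y* = [s/(n + δ)]^(α/(1−α)), so the ratio is [ (s_S/(n + δ)_S) / (s_M/(n + δ)_M) ]^0.8519.
s_S/(n + δ)_S = 0.19/0.112 = 1.6964; s_M/(n + δ)_M = 0.26/0.112 = 2.3214.
Ratio = (1.6964/2.3214)^0.8519 = 0.7308^0.8519 ≈ 0.7655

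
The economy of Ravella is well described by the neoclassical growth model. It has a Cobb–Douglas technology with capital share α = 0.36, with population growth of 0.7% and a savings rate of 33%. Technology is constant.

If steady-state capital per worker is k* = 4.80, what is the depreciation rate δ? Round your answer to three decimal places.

At the steady state, Δk = 0, so s·k^α = (n + δ)·k.
So s / (n + δ) = (k*)^(1−α) = 4.80^0.64 = 2.7289.
Therefore n + δ = s / 2.7289 = 0.33 / 2.7289 = 0.1209, so δ = 0.1209 − 0.007 = 0.1139.

δ ≈ 0.114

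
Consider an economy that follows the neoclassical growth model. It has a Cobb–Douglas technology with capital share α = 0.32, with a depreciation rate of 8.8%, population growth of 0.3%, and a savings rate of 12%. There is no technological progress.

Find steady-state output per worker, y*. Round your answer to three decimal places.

In steady state, investment equals break-even investment: s·k^α = (n + δ)·k.
Rearranging, k^(1−α) = s / (n + δ).
k^0.68 = 0.12 / (0.003 + 0.088) = 0.12 / 0.091 = 1.3187
k* = 1.3187^(1/0.68) ≈ 1.5021
y* = (k*)^α = 1.5021^0.32 ≈ 1.1391

y* ≈ 1.139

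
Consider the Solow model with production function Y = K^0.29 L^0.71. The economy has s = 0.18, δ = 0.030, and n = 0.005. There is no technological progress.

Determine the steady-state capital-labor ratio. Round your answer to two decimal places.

k* ≈ 10.04

Steady state requires s·f(k) = (n + δ)·k, i.e. s·k^α = (n + δ)·k.
Rearranging, k^(1−α) = s / (n + δ).
k^0.71 = 0.18 / (0.005 + 0.030) = 0.18 / 0.035 = 5.1429
k* = 5.1429^(1/0.71) ≈ 10.0393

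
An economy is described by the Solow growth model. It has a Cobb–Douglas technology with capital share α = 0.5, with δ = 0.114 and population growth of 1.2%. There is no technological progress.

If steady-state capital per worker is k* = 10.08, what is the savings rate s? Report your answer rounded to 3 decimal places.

s ≈ 0.400

In steady state, investment equals break-even investment: s·k^α = (n + δ)·k.
So s / (n + δ) = (k*)^(1−α) = 10.08^0.5 = 3.1749.
Therefore s = 3.1749 × (n + δ) = 3.1749 × 0.126 = 0.4000.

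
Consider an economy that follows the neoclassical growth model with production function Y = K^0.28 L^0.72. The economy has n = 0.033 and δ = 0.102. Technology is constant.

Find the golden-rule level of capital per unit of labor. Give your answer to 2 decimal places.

The golden rule sets f'(k) = n + δ, i.e. α·k^(α−1) = n + δ.
So k^(1−α) = α / (n + δ) = 0.28 / 0.135 = 2.0741.
k_gold = 2.0741^(1/0.72) ≈ 2.7545

k_gold ≈ 2.75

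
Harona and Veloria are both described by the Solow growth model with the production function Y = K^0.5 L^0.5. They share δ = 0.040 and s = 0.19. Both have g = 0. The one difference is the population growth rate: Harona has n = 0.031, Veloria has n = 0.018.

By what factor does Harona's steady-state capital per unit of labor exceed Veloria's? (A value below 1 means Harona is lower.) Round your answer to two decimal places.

Steady-state k* = [s/(n + δ)]^(1/(1−α)), so the ratio is [ (s_H/(n + δ)_H) / (s_V/(n + δ)_V) ]^2.
s_H/(n + δ)_H = 0.19/0.071 = 2.6761; s_V/(n + δ)_V = 0.19/0.058 = 3.2759.
Ratio = (2.6761/3.2759)^2 = 0.8169^2 ≈ 0.6673

k*_H / k*_V ≈ 0.67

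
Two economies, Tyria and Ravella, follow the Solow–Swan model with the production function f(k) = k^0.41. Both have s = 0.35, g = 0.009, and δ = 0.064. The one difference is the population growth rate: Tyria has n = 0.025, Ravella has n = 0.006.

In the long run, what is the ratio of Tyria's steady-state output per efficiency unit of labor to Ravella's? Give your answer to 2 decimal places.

y*_T / y*_R ≈ 0.86

Steady-state y* = [s/(n + g + δ)]^(α/(1−α)), so the ratio is [ (s_T/(n + g + δ)_T) / (s_R/(n + g + δ)_R) ]^0.6949.
s_T/(n + g + δ)_T = 0.35/0.098 = 3.5714; s_R/(n + g + δ)_R = 0.35/0.079 = 4.4304.
Ratio = (3.5714/4.4304)^0.6949 = 0.8061^0.6949 ≈ 0.8609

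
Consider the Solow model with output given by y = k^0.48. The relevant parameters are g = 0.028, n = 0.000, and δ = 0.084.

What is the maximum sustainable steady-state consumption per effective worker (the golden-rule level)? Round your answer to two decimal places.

At the golden rule, f'(k) = n + g + δ, so α·k^(α−1) = n + g + δ and k_gold = (α/(n + g + δ))^(1/(1−α)).
k_gold = (0.48/0.112)^(1/0.52) = 4.2857^1.9231 ≈ 16.4226
c_gold = f(k_gold) − (n + g + δ)·k_gold = 3.8319 − 0.112×16.4226 ≈ 1.9926

c_gold ≈ 1.99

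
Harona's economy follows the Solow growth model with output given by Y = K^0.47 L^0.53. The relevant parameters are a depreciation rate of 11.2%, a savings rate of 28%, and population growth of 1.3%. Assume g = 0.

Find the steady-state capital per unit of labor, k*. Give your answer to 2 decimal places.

Steady state requires s·f(k) = (n + δ)·k, i.e. s·k^α = (n + δ)·k.
Rearranging, k^(1−α) = s / (n + δ).
k^0.53 = 0.28 / (0.013 + 0.112) = 0.28 / 0.125 = 2.2400
k* = 2.2400^(1/0.53) ≈ 4.5798

k* = 4.58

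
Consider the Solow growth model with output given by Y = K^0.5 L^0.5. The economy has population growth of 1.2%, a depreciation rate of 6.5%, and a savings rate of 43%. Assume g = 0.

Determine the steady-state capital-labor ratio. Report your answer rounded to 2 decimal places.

At the steady state, Δk = 0, so s·k^α = (n + δ)·k.
Rearranging, k^(1−α) = s / (n + δ).
k^0.5 = 0.43 / (0.012 + 0.065) = 0.43 / 0.077 = 5.5844
k* = 5.5844^(1/0.5) ≈ 31.1855

k* = 31.19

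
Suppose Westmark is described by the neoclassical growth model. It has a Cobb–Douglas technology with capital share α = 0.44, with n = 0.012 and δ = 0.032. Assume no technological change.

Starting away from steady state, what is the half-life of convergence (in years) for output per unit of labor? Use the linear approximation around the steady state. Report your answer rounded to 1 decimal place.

Near the steady state the convergence rate is λ = (1 − α)(n + δ).
λ = (1 − 0.44) × 0.044 = 0.56 × 0.044 = 0.02464
Half-life = ln 2 / λ = 0.6931 / 0.02464 ≈ 28.13 years

t_½ ≈ 28.1 years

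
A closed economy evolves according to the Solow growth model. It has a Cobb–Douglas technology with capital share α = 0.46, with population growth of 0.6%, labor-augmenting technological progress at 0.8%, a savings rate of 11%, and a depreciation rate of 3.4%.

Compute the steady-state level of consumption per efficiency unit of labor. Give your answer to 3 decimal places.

c* ≈ 1.804

Steady state requires s·f(k) = (n + g + δ)·k, i.e. s·k^α = (n + g + δ)·k.
Dividing both sides by k: k^(1−α) = s / (n + g + δ).
k^0.54 = 0.11 / (0.006 + 0.008 + 0.034) = 0.11 / 0.048 = 2.2917
k* = 2.2917^(1/0.54) ≈ 4.6447
y* = (k*)^α = 4.6447^0.46 ≈ 2.0268
c* = (1 − s)·y* = (1 − 0.11) × 2.0268 ≈ 1.8039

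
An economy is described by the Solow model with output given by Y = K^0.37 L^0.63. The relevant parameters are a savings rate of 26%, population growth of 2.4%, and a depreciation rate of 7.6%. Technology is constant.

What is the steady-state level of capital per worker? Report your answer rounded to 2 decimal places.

k* = 4.56

At the steady state, Δk = 0, so s·k^α = (n + δ)·k.
Rearranging, k^(1−α) = s / (n + δ).
k^0.63 = 0.26 / (0.024 + 0.076) = 0.26 / 0.100 = 2.6000
k* = 2.6000^(1/0.63) ≈ 4.5571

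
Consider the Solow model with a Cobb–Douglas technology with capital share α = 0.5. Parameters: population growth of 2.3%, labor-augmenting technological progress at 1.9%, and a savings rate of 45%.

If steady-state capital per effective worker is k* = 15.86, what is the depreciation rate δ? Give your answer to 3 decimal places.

δ ≈ 0.071

Steady state requires s·f(k) = (n + g + δ)·k, i.e. s·k^α = (n + g + δ)·k.
So s / (n + g + δ) = (k*)^(1−α) = 15.86^0.5 = 3.9825.
Therefore n + g + δ = s / 3.9825 = 0.45 / 3.9825 = 0.1130, so δ = 0.1130 − 0.042 = 0.0710.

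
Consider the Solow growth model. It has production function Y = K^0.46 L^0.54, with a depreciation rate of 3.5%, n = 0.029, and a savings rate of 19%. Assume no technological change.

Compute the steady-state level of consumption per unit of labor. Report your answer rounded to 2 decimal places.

In steady state, investment equals break-even investment: s·k^α = (n + δ)·k.
Dividing both sides by k: k^(1−α) = s / (n + δ).
k^0.54 = 0.19 / (0.029 + 0.035) = 0.19 / 0.064 = 2.9688
k* = 2.9688^(1/0.54) ≈ 7.5015
y* = (k*)^α = 7.5015^0.46 ≈ 2.5268
c* = (1 − s)·y* = (1 − 0.19) × 2.5268 ≈ 2.0467

c* ≈ 2.05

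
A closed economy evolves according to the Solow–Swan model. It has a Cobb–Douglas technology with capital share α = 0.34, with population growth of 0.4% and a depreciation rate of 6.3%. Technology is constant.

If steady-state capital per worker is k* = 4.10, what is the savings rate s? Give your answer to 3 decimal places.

s ≈ 0.170

Steady state requires s·f(k) = (n + δ)·k, i.e. s·k^α = (n + δ)·k.
So s / (n + δ) = (k*)^(1−α) = 4.10^0.66 = 2.5377.
Therefore s = 2.5377 × (n + δ) = 2.5377 × 0.067 = 0.1700.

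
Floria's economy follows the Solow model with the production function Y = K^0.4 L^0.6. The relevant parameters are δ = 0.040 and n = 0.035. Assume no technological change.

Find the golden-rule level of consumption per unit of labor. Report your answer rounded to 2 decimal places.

c_gold ≈ 1.83

At the golden rule, f'(k) = n + δ, so α·k^(α−1) = n + δ and k_gold = (α/(n + δ))^(1/(1−α)).
k_gold = (0.4/0.075)^(1/0.6) = 5.3333^1.6667 ≈ 16.2811
c_gold = f(k_gold) − (n + δ)·k_gold = 3.0526 − 0.075×16.2811 ≈ 1.8315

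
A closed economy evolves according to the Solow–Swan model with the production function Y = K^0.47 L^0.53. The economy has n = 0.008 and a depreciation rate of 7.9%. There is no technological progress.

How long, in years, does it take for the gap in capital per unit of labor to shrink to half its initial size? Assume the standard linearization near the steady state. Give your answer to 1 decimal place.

t_½ ≈ 15.0 years

Near the steady state the convergence rate is λ = (1 − α)(n + δ).
λ = (1 − 0.47) × 0.087 = 0.53 × 0.087 = 0.04611
Half-life = ln 2 / λ = 0.6931 / 0.04611 ≈ 15.03 years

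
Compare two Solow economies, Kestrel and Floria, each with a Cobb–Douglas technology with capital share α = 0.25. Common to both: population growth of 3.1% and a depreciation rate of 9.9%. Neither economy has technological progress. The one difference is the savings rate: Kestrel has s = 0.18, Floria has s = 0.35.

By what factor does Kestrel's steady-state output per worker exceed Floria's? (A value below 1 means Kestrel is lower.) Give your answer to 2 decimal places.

Steady-state y* = [s/(n + δ)]^(α/(1−α)), so the ratio is [ (s_K/(n + δ)_K) / (s_F/(n + δ)_F) ]^0.3333.
s_K/(n + δ)_K = 0.18/0.130 = 1.3846; s_F/(n + δ)_F = 0.35/0.130 = 2.6923.
Ratio = (1.3846/2.6923)^0.3333 = 0.5143^0.3333 ≈ 0.8012

ratio ≈ 0.80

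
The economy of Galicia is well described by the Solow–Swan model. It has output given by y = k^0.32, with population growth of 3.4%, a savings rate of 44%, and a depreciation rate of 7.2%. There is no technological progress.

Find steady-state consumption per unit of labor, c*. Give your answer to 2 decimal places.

c* ≈ 1.09

In steady state, investment equals break-even investment: s·k^α = (n + δ)·k.
Rearranging, k^(1−α) = s / (n + δ).
k^0.68 = 0.44 / (0.034 + 0.072) = 0.44 / 0.106 = 4.1509
k* = 4.1509^(1/0.68) ≈ 8.1102
y* = (k*)^α = 8.1102^0.32 ≈ 1.9538
c* = (1 − s)·y* = (1 − 0.44) × 1.9538 ≈ 1.0941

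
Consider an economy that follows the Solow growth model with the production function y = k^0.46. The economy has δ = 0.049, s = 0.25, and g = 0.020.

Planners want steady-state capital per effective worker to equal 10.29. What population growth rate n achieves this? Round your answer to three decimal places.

At the steady state, Δk = 0, so s·k^α = (n + g + δ)·k.
So s / (n + g + δ) = (k*)^(1−α) = 10.29^0.54 = 3.5213.
Therefore n + g + δ = s / 3.5213 = 0.25 / 3.5213 = 0.0710, so n = 0.0710 − 0.069 = 0.0020.

n ≈ 0.002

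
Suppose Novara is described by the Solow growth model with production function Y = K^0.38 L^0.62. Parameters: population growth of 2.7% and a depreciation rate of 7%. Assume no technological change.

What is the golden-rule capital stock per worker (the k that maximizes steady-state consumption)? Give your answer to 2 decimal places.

k_gold ≈ 9.05

The golden rule sets f'(k) = n + δ, i.e. α·k^(α−1) = n + δ.
So k^(1−α) = α / (n + δ) = 0.38 / 0.097 = 3.9175.
k_gold = 3.9175^(1/0.62) ≈ 9.0462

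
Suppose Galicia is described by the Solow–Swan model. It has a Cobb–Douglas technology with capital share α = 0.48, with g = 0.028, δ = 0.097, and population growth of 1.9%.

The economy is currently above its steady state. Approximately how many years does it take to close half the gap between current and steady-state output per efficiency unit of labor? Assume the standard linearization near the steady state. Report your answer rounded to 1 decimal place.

Near the steady state the convergence rate is λ = (1 − α)(n + g + δ).
λ = (1 − 0.48) × 0.144 = 0.52 × 0.144 = 0.07488
Half-life = ln 2 / λ = 0.6931 / 0.07488 ≈ 9.26 years

about 9.3 years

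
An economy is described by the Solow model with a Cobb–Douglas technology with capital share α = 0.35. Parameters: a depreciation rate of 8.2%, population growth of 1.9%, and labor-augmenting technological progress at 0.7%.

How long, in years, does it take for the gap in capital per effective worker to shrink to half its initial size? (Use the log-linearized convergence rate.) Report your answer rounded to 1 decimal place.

Near the steady state the convergence rate is λ = (1 − α)(n + g + δ).
λ = (1 − 0.35) × 0.108 = 0.65 × 0.108 = 0.0702
Half-life = ln 2 / λ = 0.6931 / 0.0702 ≈ 9.87 years

half-life ≈ 9.9 years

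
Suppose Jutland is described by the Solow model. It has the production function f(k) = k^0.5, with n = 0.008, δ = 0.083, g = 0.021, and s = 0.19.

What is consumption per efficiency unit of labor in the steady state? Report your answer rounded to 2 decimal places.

c* ≈ 1.37

At the steady state, Δk = 0, so s·k^α = (n + g + δ)·k.
Rearranging, k^(1−α) = s / (n + g + δ).
k^0.5 = 0.19 / (0.008 + 0.021 + 0.083) = 0.19 / 0.112 = 1.6964
k* = 1.6964^(1/0.5) ≈ 2.8778
y* = (k*)^α = 2.8778^0.5 ≈ 1.6964
c* = (1 − s)·y* = (1 − 0.19) × 1.6964 ≈ 1.3741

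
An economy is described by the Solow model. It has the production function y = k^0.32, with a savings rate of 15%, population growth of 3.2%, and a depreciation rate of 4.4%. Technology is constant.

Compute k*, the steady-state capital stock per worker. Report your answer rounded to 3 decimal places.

In steady state, investment equals break-even investment: s·k^α = (n + δ)·k.
Rearranging, k^(1−α) = s / (n + δ).
k^0.68 = 0.15 / (0.032 + 0.044) = 0.15 / 0.076 = 1.9737
k* = 1.9737^(1/0.68) ≈ 2.7179

k* = 2.718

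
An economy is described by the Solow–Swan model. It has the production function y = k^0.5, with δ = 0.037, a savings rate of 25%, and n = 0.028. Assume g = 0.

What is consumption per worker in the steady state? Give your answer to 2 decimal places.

Steady state requires s·f(k) = (n + δ)·k, i.e. s·k^α = (n + δ)·k.
Dividing both sides by k: k^(1−α) = s / (n + δ).
k^0.5 = 0.25 / (0.028 + 0.037) = 0.25 / 0.065 = 3.8462
k* = 3.8462^(1/0.5) ≈ 14.7933
y* = (k*)^α = 14.7933^0.5 ≈ 3.8462
c* = (1 − s)·y* = (1 − 0.25) × 3.8462 ≈ 2.8847

c* = 2.88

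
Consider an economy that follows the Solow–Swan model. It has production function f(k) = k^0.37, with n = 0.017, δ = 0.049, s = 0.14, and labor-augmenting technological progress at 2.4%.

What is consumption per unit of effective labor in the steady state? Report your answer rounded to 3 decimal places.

c* ≈ 1.115

At the steady state, Δk = 0, so s·k^α = (n + g + δ)·k.
Rearranging, k^(1−α) = s / (n + g + δ).
k^0.63 = 0.14 / (0.017 + 0.024 + 0.049) = 0.14 / 0.090 = 1.5556
k* = 1.5556^(1/0.63) ≈ 2.0165
y* = (k*)^α = 2.0165^0.37 ≈ 1.2963
c* = (1 − s)·y* = (1 − 0.14) × 1.2963 ≈ 1.1148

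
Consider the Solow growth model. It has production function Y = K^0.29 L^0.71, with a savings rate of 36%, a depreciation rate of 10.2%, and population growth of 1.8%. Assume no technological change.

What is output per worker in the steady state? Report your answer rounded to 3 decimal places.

At the steady state, Δk = 0, so s·k^α = (n + δ)·k.
Dividing both sides by k: k^(1−α) = s / (n + δ).
k^0.71 = 0.36 / (0.018 + 0.102) = 0.36 / 0.120 = 3.0000
k* = 3.0000^(1/0.71) ≈ 4.6990
y* = (k*)^α = 4.6990^0.29 ≈ 1.5663

y* = 1.566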